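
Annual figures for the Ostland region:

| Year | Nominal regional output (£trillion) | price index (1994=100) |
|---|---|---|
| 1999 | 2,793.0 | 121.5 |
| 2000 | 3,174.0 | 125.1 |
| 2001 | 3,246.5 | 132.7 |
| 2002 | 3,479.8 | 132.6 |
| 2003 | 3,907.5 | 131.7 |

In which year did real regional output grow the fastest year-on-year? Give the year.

2003

2000: real = 3174.0/1.251 = 2537.17; growth vs 1999 (2298.77) = 10.37%.
2001: real = 3246.5/1.327 = 2446.50; growth vs 2000 (2537.17) = -3.57%.
2002: real = 3479.8/1.326 = 2624.28; growth vs 2001 (2446.50) = 7.27%.
2003: real = 3907.5/1.317 = 2966.97; growth vs 2002 (2624.28) = 13.06%.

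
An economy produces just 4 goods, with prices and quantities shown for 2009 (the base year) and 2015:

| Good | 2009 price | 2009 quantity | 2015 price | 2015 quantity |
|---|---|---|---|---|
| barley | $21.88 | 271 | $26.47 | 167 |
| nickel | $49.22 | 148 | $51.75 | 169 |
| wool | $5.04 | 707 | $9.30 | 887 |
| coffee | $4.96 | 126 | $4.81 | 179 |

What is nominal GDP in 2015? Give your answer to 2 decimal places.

Nominal GDP 2015 = Σ (p_2015 × q_2015) = 26.47·167 + 51.75·169 + 9.30·887 + 4.81·179 = 22276.33.

$22276.33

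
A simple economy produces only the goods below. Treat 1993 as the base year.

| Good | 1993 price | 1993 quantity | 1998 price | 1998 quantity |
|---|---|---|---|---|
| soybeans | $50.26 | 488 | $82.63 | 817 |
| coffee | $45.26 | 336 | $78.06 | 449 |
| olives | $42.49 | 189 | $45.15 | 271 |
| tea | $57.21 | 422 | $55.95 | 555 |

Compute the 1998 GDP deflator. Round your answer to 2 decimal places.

139.36

Nominal GDP 1998 = 82.63·817 + 78.06·449 + 45.15·271 + 55.95·555 = 145845.55.
Real GDP 1998 (at 1993 prices) = 50.26·817 + 45.26·449 + 42.49·271 + 57.21·555 = 104650.50.
Deflator = Nominal/Real × 100 = 145845.55/104650.50 × 100 = 139.364.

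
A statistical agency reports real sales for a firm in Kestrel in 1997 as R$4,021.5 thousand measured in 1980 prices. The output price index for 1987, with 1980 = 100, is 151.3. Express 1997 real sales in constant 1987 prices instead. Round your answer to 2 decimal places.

Real sales in 1987 prices = Real sales in 1980 prices × (P_1987/P_1980) = 4021.5 × 1.513 = 6084.53.

R$6,084.53 thousand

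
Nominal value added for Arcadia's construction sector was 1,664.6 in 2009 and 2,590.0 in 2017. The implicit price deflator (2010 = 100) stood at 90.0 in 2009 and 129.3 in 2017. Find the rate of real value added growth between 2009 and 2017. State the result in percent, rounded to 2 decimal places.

Real value added 2009 = 1664.6 / 0.900 = 1849.56.
Real value added 2017 = 2590.0 / 1.293 = 2003.09.
Real growth = 2003.09 / 1849.56 − 1 = 0.0830.

8.30%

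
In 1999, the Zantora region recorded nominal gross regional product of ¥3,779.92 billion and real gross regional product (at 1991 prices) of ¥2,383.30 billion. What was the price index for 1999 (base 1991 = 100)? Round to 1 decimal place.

price index = (Nominal / Real) × 100 = 3779.92 / 2383.30 × 100 = 158.60.

158.6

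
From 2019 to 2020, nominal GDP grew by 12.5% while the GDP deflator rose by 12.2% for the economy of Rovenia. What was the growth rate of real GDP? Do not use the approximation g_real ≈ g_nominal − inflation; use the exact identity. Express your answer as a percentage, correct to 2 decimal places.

(1 + g_nom) = (1 + g_real)(1 + π), so g_real = 1.1250 / 1.1220 − 1 = 0.00267.

0.27%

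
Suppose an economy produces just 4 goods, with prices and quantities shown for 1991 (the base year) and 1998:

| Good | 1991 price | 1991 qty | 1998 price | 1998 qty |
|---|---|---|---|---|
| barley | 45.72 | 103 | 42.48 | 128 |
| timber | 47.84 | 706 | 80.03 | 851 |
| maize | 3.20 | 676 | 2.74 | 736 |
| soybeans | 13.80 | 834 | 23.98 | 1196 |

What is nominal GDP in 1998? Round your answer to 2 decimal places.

104239.69

Nominal GDP 1998 = Σ (p_1998 × q_1998) = 42.48·128 + 80.03·851 + 2.74·736 + 23.98·1196 = 104239.69.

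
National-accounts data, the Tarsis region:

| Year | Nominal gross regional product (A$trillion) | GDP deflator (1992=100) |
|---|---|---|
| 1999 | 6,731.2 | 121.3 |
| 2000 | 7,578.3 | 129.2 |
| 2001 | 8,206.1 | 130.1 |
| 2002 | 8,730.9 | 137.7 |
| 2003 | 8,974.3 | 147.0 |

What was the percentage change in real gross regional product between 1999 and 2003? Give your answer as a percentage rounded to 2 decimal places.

10.01%

Real gross regional product 1999 = 6731.2/1.213 = 5549.22.
Real gross regional product 2003 = 8974.3/1.470 = 6104.97.
Change = 6104.97/5549.22 − 1 = 0.1001.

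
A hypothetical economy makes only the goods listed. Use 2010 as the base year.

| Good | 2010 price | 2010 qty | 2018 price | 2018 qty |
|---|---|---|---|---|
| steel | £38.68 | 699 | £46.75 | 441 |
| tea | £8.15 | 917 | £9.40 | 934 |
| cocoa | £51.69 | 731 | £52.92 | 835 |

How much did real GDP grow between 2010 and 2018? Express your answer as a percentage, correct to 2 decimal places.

Real GDP 2010 = Nominal GDP 2010 = 38.68·699 + 8.15·917 + 51.69·731 = 72296.26.
Real GDP 2018 (at 2010 prices) = 38.68·441 + 8.15·934 + 51.69·835 = 67831.13.
Real growth = 67831.13/72296.26 − 1 = -0.0618.

-6.18%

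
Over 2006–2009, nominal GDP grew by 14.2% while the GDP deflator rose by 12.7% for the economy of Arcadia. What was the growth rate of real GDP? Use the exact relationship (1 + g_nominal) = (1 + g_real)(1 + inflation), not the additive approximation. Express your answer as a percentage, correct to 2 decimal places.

1.33%

(1 + g_nom) = (1 + g_real)(1 + π), so g_real = 1.1420 / 1.1270 − 1 = 0.01331.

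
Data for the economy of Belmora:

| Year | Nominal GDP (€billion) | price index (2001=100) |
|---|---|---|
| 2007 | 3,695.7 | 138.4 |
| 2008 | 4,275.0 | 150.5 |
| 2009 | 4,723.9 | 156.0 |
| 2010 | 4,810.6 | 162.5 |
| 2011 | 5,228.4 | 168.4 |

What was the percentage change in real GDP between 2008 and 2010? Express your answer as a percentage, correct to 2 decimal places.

4.22%

Real GDP 2008 = 4275.0/1.505 = 2840.53.
Real GDP 2010 = 4810.6/1.625 = 2960.37.
Change = 2960.37/2840.53 − 1 = 0.0422.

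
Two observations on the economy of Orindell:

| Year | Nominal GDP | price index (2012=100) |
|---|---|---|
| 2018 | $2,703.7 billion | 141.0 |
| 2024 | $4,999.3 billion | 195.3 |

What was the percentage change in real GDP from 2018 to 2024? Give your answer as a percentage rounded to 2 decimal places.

33.50%

Deflate each year: 2018 → 2703.7/1.410 = 1917.52; 2024 → 4999.3/1.953 = 2559.81.
So real GDP changed by 2559.81/1917.52 − 1 = 0.3350, i.e. 33.50%.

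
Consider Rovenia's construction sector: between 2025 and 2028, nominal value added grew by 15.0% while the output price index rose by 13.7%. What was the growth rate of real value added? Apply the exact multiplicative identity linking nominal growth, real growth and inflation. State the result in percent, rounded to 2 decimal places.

(1 + g_nom) = (1 + g_real)(1 + π), so g_real = 1.1500 / 1.1370 − 1 = 0.01143.

1.14%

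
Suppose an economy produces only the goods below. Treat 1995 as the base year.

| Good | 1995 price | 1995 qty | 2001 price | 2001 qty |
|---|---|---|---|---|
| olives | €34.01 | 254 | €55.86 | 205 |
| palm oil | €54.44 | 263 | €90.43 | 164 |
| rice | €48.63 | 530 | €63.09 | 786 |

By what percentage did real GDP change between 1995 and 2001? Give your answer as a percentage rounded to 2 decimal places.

Real GDP 1995 = Nominal GDP 1995 = 34.01·254 + 54.44·263 + 48.63·530 = 48730.16.
Real GDP 2001 (at 1995 prices) = 34.01·205 + 54.44·164 + 48.63·786 = 54123.39.
Real growth = 54123.39/48730.16 − 1 = 0.1107.

11.07%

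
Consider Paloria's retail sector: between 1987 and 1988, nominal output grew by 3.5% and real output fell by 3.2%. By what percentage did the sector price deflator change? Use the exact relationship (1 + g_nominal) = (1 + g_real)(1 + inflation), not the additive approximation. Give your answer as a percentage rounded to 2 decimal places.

(1 + g_nom) = (1 + g_real)(1 + π), so π = 1.0350 / 0.9680 − 1 = 0.06921.

6.92%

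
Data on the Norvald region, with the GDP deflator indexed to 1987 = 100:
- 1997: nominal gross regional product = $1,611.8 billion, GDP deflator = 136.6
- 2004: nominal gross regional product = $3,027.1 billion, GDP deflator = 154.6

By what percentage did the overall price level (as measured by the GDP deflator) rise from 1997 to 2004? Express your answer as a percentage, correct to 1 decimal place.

13.2%

Price-level change = 154.6 / 136.6 − 1 = 0.1318.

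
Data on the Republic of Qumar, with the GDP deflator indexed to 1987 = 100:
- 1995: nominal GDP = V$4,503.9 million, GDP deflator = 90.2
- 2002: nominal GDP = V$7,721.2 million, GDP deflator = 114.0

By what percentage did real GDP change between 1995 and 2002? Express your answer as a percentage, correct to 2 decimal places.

Deflate each year: 1995 → 4503.9/0.902 = 4993.24; 2002 → 7721.2/1.140 = 6772.98.
So real GDP changed by 6772.98/4993.24 − 1 = 0.3564, i.e. 35.64%.

35.64%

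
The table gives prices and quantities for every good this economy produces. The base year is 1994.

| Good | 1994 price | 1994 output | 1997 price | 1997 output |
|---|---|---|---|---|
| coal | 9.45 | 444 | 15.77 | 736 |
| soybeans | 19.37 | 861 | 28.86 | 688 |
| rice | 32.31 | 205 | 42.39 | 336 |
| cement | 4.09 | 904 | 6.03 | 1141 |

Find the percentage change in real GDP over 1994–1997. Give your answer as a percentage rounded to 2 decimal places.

Real GDP 1994 = Nominal GDP 1994 = 9.45·444 + 19.37·861 + 32.31·205 + 4.09·904 = 31194.28.
Real GDP 1997 (at 1994 prices) = 9.45·736 + 19.37·688 + 32.31·336 + 4.09·1141 = 35804.61.
Real growth = 35804.61/31194.28 − 1 = 0.1478.

14.78%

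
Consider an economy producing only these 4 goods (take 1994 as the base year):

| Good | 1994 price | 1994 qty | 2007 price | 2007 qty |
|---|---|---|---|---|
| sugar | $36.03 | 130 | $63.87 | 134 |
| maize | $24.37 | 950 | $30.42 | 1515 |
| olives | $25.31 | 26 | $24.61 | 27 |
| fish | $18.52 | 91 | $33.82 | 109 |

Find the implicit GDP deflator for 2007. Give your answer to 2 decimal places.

132.72

Nominal GDP 2007 = 63.87·134 + 30.42·1515 + 24.61·27 + 33.82·109 = 58995.73.
Real GDP 2007 (at 1994 prices) = 36.03·134 + 24.37·1515 + 25.31·27 + 18.52·109 = 44450.62.
Deflator = Nominal/Real × 100 = 58995.73/44450.62 × 100 = 132.722.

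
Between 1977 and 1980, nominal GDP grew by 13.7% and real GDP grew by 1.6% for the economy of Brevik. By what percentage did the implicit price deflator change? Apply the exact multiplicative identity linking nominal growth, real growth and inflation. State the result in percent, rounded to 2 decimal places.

11.91%

(1 + g_nom) = (1 + g_real)(1 + π), so π = 1.1370 / 1.0160 − 1 = 0.11909.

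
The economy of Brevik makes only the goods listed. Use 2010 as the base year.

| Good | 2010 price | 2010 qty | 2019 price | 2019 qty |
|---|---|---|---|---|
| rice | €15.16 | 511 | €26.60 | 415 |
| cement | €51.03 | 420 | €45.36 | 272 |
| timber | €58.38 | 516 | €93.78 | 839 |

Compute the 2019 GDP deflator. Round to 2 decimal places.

147.58

Nominal GDP 2019 = 26.60·415 + 45.36·272 + 93.78·839 = 102058.34.
Real GDP 2019 (at 2010 prices) = 15.16·415 + 51.03·272 + 58.38·839 = 69152.38.
Deflator = Nominal/Real × 100 = 102058.34/69152.38 × 100 = 147.585.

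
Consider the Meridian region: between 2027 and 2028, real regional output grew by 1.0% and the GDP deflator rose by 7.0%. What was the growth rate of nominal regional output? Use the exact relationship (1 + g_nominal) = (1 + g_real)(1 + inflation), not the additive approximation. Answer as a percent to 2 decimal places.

8.07%

(1 + g_nom) = (1 + g_real)(1 + π) = 1.0100 × 1.0700 = 1.08070.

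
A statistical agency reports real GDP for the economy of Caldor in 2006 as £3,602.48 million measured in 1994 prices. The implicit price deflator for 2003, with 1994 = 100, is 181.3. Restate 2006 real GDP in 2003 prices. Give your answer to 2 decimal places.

Real GDP in 2003 prices = Real GDP in 1994 prices × (P_2003/P_1994) = 3602.48 × 1.813 = 6531.30.

£6,531.30 million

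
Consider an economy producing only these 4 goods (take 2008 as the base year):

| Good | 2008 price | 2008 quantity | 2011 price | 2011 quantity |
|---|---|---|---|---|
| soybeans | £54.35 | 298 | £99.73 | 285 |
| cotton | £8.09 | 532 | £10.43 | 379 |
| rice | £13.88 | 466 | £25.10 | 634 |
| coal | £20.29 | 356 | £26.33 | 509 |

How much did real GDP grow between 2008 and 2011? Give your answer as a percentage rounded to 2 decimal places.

Real GDP 2008 = Nominal GDP 2008 = 54.35·298 + 8.09·532 + 13.88·466 + 20.29·356 = 34191.50.
Real GDP 2011 (at 2008 prices) = 54.35·285 + 8.09·379 + 13.88·634 + 20.29·509 = 37683.39.
Real growth = 37683.39/34191.50 − 1 = 0.1021.

10.21%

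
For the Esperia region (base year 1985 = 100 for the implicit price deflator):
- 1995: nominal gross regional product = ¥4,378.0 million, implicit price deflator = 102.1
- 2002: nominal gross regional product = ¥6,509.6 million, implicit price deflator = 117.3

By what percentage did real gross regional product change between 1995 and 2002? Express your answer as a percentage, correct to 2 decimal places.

Deflate each year: 1995 → 4378.0/1.021 = 4287.95; 2002 → 6509.6/1.173 = 5549.53.
So real gross regional product changed by 5549.53/4287.95 − 1 = 0.2942, i.e. 29.42%.

29.42%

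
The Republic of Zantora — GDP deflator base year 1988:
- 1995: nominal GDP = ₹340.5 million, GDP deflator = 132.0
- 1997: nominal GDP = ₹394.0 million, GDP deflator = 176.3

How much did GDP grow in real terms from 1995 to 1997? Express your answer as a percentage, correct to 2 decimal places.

-13.36%

Real GDP 1995 = 340.5 / 1.320 = 257.95.
Real GDP 1997 = 394.0 / 1.763 = 223.48.
Real growth = 223.48 / 257.95 − 1 = -0.1336.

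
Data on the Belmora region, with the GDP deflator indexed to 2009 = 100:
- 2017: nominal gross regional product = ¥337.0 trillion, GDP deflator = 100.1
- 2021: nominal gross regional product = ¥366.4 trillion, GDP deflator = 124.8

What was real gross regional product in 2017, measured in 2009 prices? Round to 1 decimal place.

Real gross regional product = Nominal / (GDP deflator/100) = 337.0 / 1.001 = 336.66.

¥336.7 trillion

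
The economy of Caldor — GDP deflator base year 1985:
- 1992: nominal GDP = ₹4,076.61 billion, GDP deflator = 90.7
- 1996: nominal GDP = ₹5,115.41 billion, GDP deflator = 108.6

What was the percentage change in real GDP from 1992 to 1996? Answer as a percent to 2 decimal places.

4.80%

Real GDP 1992 = 4076.61 / 0.907 = 4494.61.
Real GDP 1996 = 5115.41 / 1.086 = 4710.32.
Real growth = 4710.32 / 4494.61 − 1 = 0.0480.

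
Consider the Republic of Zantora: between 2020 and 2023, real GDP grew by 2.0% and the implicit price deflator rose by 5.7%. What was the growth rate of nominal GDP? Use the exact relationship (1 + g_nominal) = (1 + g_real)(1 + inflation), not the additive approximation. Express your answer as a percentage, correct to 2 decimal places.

7.81%

(1 + g_nom) = (1 + g_real)(1 + π) = 1.0200 × 1.0570 = 1.07814.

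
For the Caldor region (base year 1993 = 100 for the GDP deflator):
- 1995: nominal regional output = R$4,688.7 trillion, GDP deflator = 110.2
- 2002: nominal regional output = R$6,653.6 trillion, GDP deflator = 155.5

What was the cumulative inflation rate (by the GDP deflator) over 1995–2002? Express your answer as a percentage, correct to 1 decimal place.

41.1%

Price-level change = 155.5 / 110.2 − 1 = 0.4111.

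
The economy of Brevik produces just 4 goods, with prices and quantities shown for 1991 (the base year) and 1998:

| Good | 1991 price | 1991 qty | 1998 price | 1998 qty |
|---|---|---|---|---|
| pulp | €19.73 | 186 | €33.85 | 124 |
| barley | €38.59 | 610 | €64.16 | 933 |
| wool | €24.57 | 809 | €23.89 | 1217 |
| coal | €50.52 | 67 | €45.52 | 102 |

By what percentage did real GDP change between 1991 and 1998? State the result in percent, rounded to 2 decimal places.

45.64%

Real GDP 1991 = Nominal GDP 1991 = 19.73·186 + 38.59·610 + 24.57·809 + 50.52·67 = 50471.65.
Real GDP 1998 (at 1991 prices) = 19.73·124 + 38.59·933 + 24.57·1217 + 50.52·102 = 73505.72.
Real growth = 73505.72/50471.65 − 1 = 0.4564.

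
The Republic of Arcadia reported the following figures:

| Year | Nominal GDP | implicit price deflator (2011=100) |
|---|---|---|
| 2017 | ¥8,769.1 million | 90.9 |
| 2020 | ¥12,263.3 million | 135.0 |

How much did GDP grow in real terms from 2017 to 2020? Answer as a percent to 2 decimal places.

-5.84%

Real GDP 2017 = 8769.1 / 0.909 = 9646.97.
Real GDP 2020 = 12263.3 / 1.350 = 9083.93.
Real growth = 9083.93 / 9646.97 − 1 = -0.0584.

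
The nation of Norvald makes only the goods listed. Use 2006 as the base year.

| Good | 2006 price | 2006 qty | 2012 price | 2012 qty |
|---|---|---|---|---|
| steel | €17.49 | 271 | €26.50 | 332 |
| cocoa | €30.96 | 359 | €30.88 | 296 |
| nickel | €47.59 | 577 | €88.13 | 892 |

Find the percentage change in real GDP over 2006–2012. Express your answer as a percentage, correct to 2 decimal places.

Real GDP 2006 = Nominal GDP 2006 = 17.49·271 + 30.96·359 + 47.59·577 = 43313.86.
Real GDP 2012 (at 2006 prices) = 17.49·332 + 30.96·296 + 47.59·892 = 57421.12.
Real growth = 57421.12/43313.86 − 1 = 0.3257.

32.57%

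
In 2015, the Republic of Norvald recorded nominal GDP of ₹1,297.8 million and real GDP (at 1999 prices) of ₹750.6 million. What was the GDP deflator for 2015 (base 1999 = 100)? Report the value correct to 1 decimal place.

GDP deflator = (Nominal / Real) × 100 = 1297.8 / 750.6 × 100 = 172.90.

172.9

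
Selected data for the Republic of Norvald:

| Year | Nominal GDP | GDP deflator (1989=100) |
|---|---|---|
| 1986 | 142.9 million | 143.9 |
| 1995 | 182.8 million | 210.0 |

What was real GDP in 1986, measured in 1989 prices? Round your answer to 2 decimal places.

Real GDP = Nominal / (GDP deflator/100) = 142.9 / 1.439 = 99.31.

99.31 million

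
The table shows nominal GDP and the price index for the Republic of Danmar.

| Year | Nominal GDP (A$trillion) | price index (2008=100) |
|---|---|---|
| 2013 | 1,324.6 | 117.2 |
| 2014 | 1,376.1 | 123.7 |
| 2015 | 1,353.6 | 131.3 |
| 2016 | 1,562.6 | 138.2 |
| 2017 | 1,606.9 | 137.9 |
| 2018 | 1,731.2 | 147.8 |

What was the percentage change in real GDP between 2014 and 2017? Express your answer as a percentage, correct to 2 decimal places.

4.75%

Real GDP 2014 = 1376.1/1.237 = 1112.45.
Real GDP 2017 = 1606.9/1.379 = 1165.26.
Change = 1165.26/1112.45 − 1 = 0.0475.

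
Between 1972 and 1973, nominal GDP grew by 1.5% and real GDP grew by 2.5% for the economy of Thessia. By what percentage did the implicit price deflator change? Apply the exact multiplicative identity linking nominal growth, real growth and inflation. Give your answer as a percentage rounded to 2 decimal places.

(1 + g_nom) = (1 + g_real)(1 + π), so π = 1.0150 / 1.0250 − 1 = -0.00976.

-0.98%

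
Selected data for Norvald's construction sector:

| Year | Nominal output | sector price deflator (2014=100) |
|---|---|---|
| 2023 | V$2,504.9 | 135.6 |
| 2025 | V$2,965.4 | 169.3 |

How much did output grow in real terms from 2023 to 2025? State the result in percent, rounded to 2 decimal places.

Real output 2023 = 2504.9 / 1.356 = 1847.27.
Real output 2025 = 2965.4 / 1.693 = 1751.57.
Real growth = 1751.57 / 1847.27 − 1 = -0.0518.

-5.18%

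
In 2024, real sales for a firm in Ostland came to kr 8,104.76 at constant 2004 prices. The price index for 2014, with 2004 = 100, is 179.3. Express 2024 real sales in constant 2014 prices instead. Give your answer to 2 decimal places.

kr 14,531.83

Real sales in 2014 prices = Real sales in 2004 prices × (P_2014/P_2004) = 8104.76 × 1.793 = 14531.83.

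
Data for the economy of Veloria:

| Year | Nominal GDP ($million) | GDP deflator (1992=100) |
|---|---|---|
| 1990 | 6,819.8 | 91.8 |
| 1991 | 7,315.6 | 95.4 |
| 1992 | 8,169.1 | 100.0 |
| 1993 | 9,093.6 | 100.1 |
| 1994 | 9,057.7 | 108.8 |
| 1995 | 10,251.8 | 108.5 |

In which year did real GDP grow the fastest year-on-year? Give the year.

1991: real = 7315.6/0.954 = 7668.34; growth vs 1990 (7428.98) = 3.22%.
1992: real = 8169.1/1.000 = 8169.10; growth vs 1991 (7668.34) = 6.53%.
1993: real = 9093.6/1.001 = 9084.52; growth vs 1992 (8169.10) = 11.21%.
1994: real = 9057.7/1.088 = 8325.09; growth vs 1993 (9084.52) = -8.36%.
1995: real = 10251.8/1.085 = 9448.66; growth vs 1994 (8325.09) = 13.50%.

1995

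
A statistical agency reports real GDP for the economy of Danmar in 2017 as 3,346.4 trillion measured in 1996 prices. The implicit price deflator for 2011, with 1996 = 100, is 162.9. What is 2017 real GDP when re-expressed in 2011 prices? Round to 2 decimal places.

Real GDP in 2011 prices = Real GDP in 1996 prices × (P_2011/P_1996) = 3346.4 × 1.629 = 5451.29.

5,451.29 trillion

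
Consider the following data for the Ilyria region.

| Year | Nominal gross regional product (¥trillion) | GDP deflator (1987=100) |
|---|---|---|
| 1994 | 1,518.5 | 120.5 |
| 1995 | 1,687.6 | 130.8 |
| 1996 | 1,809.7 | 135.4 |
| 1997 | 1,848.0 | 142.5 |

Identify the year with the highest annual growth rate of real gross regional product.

1996

1995: real = 1687.6/1.308 = 1290.21; growth vs 1994 (1260.17) = 2.38%.
1996: real = 1809.7/1.354 = 1336.56; growth vs 1995 (1290.21) = 3.59%.
1997: real = 1848.0/1.425 = 1296.84; growth vs 1996 (1336.56) = -2.97%.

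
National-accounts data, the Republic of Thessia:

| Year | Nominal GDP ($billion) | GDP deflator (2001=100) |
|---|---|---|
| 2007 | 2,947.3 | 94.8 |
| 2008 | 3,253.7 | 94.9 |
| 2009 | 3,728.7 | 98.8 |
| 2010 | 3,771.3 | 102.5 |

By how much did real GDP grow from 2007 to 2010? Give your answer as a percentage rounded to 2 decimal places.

18.35%

Real GDP 2007 = 2947.3/0.948 = 3108.97.
Real GDP 2010 = 3771.3/1.025 = 3679.32.
Change = 3679.32/3108.97 − 1 = 0.1835.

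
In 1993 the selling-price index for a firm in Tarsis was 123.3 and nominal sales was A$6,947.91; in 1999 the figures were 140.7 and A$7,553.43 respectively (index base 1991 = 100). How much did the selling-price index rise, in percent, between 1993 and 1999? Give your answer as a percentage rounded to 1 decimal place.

Price-level change = 140.7 / 123.3 − 1 = 0.1411.

14.1%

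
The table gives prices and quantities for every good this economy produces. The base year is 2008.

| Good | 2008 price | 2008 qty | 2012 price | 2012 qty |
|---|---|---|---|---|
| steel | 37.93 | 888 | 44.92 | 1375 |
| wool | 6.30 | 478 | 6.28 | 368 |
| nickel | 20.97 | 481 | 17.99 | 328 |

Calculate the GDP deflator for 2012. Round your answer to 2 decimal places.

Nominal GDP 2012 = 44.92·1375 + 6.28·368 + 17.99·328 = 69976.76.
Real GDP 2012 (at 2008 prices) = 37.93·1375 + 6.30·368 + 20.97·328 = 61350.31.
Deflator = Nominal/Real × 100 = 69976.76/61350.31 × 100 = 114.061.

114.06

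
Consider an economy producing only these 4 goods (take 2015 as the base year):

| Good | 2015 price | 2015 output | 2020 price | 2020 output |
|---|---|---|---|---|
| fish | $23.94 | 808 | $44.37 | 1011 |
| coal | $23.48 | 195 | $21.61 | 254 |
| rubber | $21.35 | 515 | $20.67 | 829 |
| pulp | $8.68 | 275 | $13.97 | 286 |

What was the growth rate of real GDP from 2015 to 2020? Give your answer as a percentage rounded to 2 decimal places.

Real GDP 2015 = Nominal GDP 2015 = 23.94·808 + 23.48·195 + 21.35·515 + 8.68·275 = 37304.37.
Real GDP 2020 (at 2015 prices) = 23.94·1011 + 23.48·254 + 21.35·829 + 8.68·286 = 50348.89.
Real growth = 50348.89/37304.37 − 1 = 0.3497.

34.97%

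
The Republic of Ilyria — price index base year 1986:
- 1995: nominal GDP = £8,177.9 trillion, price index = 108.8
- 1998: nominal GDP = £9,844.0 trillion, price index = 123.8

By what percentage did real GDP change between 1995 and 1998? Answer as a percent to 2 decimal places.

Deflate each year: 1995 → 8177.9/1.088 = 7516.45; 1998 → 9844.0/1.238 = 7951.53.
So real GDP changed by 7951.53/7516.45 − 1 = 0.0579, i.e. 5.79%.

5.79%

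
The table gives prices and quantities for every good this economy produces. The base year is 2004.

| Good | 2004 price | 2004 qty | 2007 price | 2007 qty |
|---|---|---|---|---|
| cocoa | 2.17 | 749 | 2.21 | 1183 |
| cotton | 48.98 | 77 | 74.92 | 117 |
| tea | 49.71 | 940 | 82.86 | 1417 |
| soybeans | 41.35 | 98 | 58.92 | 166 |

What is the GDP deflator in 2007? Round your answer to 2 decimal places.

161.88

Nominal GDP 2007 = 2.21·1183 + 74.92·117 + 82.86·1417 + 58.92·166 = 138573.41.
Real GDP 2007 (at 2004 prices) = 2.17·1183 + 48.98·117 + 49.71·1417 + 41.35·166 = 85600.94.
Deflator = Nominal/Real × 100 = 138573.41/85600.94 × 100 = 161.883.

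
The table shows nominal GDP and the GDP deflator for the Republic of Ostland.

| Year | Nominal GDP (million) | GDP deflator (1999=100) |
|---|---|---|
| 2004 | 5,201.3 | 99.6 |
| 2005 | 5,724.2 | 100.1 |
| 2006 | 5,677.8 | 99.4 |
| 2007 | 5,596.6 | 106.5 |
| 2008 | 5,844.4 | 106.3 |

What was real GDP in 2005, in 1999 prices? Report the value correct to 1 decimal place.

5,718.5 million

Real GDP 2005 = 5724.2 / 1.001 = 5718.48.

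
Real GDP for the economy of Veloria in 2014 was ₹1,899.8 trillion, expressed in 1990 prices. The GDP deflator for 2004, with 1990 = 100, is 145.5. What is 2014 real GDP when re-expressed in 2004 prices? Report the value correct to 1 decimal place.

₹2,764.2 trillion

Real GDP in 2004 prices = Real GDP in 1990 prices × (P_2004/P_1990) = 1899.8 × 1.455 = 2764.21.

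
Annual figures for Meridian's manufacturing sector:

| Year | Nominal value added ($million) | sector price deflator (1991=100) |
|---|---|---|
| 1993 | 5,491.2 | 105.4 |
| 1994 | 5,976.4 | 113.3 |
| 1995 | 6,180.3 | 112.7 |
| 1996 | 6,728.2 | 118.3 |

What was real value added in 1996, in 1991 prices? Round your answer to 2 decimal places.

Real value added 1996 = 6728.2 / 1.183 = 5687.40.

$5,687.40 million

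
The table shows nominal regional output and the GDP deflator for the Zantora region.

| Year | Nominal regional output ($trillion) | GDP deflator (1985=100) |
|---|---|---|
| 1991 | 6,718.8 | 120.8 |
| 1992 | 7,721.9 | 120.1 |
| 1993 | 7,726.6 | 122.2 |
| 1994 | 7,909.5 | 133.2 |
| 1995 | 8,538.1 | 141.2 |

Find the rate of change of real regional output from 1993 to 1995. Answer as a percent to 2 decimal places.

-4.37%

Real regional output 1993 = 7726.6/1.222 = 6322.91.
Real regional output 1995 = 8538.1/1.412 = 6046.81.
Change = 6046.81/6322.91 − 1 = -0.0437.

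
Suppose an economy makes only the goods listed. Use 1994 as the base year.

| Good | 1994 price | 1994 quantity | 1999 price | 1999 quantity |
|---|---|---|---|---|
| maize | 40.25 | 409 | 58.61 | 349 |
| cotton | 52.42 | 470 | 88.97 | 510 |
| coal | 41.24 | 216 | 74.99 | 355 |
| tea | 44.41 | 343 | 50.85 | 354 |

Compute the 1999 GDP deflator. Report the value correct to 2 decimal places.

155.25

Nominal GDP 1999 = 58.61·349 + 88.97·510 + 74.99·355 + 50.85·354 = 110451.94.
Real GDP 1999 (at 1994 prices) = 40.25·349 + 52.42·510 + 41.24·355 + 44.41·354 = 71142.79.
Deflator = Nominal/Real × 100 = 110451.94/71142.79 × 100 = 155.254.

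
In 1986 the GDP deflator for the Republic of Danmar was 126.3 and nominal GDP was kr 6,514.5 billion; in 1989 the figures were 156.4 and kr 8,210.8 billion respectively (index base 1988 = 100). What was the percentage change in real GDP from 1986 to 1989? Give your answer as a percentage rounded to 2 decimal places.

1.78%

Real GDP 1986 = 6514.5 / 1.263 = 5157.96.
Real GDP 1989 = 8210.8 / 1.564 = 5249.87.
Real growth = 5249.87 / 5157.96 − 1 = 0.0178.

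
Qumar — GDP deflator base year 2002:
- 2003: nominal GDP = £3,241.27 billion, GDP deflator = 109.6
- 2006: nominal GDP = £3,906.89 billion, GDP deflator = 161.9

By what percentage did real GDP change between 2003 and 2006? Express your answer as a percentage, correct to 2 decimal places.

Real GDP 2003 = 3241.27 / 1.096 = 2957.36.
Real GDP 2006 = 3906.89 / 1.619 = 2413.15.
Real growth = 2413.15 / 2957.36 − 1 = -0.1840.

-18.40%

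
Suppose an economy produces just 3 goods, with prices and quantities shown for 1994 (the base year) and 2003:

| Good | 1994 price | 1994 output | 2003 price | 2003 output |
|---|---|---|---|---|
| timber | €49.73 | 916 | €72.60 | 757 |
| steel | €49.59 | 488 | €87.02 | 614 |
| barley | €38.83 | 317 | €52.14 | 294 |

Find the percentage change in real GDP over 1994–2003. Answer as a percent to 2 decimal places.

-3.11%

Real GDP 1994 = Nominal GDP 1994 = 49.73·916 + 49.59·488 + 38.83·317 = 82061.71.
Real GDP 2003 (at 1994 prices) = 49.73·757 + 49.59·614 + 38.83·294 = 79509.89.
Real growth = 79509.89/82061.71 − 1 = -0.0311.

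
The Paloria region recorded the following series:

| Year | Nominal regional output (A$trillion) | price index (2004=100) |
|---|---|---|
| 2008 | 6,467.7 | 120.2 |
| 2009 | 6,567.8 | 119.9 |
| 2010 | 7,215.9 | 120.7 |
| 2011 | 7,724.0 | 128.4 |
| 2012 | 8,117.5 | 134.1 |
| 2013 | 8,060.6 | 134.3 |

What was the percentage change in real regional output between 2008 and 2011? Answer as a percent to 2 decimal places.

Real regional output 2008 = 6467.7/1.202 = 5380.78.
Real regional output 2011 = 7724.0/1.284 = 6015.58.
Change = 6015.58/5380.78 − 1 = 0.1180.

11.80%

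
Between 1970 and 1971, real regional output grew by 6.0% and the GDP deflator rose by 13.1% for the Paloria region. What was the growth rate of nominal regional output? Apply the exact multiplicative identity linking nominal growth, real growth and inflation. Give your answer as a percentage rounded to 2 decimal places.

(1 + g_nom) = (1 + g_real)(1 + π) = 1.0600 × 1.1310 = 1.19886.

19.89%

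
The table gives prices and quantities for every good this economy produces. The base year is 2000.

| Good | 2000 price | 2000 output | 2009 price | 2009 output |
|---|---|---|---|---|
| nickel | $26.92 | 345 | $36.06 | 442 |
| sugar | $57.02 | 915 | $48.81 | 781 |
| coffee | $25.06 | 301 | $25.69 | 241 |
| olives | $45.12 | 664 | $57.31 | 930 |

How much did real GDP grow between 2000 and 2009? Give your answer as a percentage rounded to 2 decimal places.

Real GDP 2000 = Nominal GDP 2000 = 26.92·345 + 57.02·915 + 25.06·301 + 45.12·664 = 98963.44.
Real GDP 2009 (at 2000 prices) = 26.92·442 + 57.02·781 + 25.06·241 + 45.12·930 = 104432.32.
Real growth = 104432.32/98963.44 − 1 = 0.0553.

5.53%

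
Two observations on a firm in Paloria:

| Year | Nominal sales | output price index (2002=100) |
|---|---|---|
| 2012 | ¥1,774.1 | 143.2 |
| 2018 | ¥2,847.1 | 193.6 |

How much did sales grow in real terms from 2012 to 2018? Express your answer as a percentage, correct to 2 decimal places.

Deflate each year: 2012 → 1774.1/1.432 = 1238.90; 2018 → 2847.1/1.936 = 1470.61.
So real sales changed by 1470.61/1238.90 − 1 = 0.1870, i.e. 18.70%.

18.70%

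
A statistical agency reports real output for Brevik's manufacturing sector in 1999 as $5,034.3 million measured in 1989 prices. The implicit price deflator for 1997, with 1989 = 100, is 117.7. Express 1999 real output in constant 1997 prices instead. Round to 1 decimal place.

Real output in 1997 prices = Real output in 1989 prices × (P_1997/P_1989) = 5034.3 × 1.177 = 5925.37.

$5,925.4 million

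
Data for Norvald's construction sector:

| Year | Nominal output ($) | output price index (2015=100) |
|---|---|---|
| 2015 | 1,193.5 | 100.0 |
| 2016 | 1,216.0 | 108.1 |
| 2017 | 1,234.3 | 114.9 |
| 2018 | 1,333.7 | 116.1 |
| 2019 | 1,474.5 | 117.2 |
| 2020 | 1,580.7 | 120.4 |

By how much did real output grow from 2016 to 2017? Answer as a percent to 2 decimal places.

-4.50%

Real output 2016 = 1216.0/1.081 = 1124.88.
Real output 2017 = 1234.3/1.149 = 1074.24.
Change = 1074.24/1124.88 − 1 = -0.0450.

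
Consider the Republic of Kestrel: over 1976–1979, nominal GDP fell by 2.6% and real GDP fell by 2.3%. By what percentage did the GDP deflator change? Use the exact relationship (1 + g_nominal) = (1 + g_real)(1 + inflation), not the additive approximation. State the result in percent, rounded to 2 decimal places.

-0.31%

(1 + g_nom) = (1 + g_real)(1 + π), so π = 0.9740 / 0.9770 − 1 = -0.00307.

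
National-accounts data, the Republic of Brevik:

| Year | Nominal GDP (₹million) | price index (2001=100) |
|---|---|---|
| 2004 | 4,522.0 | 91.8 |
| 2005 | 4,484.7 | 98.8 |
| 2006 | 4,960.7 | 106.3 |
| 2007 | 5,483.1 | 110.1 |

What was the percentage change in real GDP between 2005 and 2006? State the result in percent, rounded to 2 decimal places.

Real GDP 2005 = 4484.7/0.988 = 4539.17.
Real GDP 2006 = 4960.7/1.063 = 4666.70.
Change = 4666.70/4539.17 − 1 = 0.0281.

2.81%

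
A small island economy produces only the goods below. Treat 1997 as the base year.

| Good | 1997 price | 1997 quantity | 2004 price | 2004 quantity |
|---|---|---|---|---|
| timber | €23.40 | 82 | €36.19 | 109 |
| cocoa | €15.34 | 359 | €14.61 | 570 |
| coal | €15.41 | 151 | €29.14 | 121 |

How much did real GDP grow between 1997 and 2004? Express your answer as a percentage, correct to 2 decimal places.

34.93%

Real GDP 1997 = Nominal GDP 1997 = 23.40·82 + 15.34·359 + 15.41·151 = 9752.77.
Real GDP 2004 (at 1997 prices) = 23.40·109 + 15.34·570 + 15.41·121 = 13159.01.
Real growth = 13159.01/9752.77 − 1 = 0.3493.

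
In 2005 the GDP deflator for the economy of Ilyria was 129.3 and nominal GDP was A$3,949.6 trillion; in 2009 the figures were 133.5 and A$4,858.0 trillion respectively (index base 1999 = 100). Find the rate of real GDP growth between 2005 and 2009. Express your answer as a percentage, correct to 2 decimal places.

19.13%

Real GDP 2005 = 3949.6 / 1.293 = 3054.60.
Real GDP 2009 = 4858.0 / 1.335 = 3638.95.
Real growth = 3638.95 / 3054.60 − 1 = 0.1913.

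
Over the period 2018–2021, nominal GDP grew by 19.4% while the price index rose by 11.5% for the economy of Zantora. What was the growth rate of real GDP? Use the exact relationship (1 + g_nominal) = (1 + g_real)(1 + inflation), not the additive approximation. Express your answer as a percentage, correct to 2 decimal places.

7.09%

(1 + g_nom) = (1 + g_real)(1 + π), so g_real = 1.1940 / 1.1150 − 1 = 0.07085.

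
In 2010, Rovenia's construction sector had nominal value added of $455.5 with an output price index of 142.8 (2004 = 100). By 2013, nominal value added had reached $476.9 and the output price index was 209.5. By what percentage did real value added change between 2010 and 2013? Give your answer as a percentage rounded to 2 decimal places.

-28.64%

Real value added 2010 = 455.5 / 1.428 = 318.98.
Real value added 2013 = 476.9 / 2.095 = 227.64.
Real growth = 227.64 / 318.98 − 1 = -0.2864.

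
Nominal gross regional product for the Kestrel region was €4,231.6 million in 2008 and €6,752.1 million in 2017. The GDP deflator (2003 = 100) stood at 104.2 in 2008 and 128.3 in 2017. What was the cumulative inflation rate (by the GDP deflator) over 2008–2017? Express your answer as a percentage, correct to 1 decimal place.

Price-level change = 128.3 / 104.2 − 1 = 0.2313.

23.1%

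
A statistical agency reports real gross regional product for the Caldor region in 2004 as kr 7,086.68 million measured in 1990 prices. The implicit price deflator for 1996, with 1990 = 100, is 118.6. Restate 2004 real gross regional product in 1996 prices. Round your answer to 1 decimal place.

Real gross regional product in 1996 prices = Real gross regional product in 1990 prices × (P_1996/P_1990) = 7086.68 × 1.186 = 8404.80.

kr 8,404.8 million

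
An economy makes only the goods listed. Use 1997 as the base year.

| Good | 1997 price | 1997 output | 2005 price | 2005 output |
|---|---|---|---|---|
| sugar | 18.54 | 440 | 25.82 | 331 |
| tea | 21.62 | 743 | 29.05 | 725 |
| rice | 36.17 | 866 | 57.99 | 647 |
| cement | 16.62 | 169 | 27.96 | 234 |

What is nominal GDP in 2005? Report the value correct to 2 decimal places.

73669.84

Nominal GDP 2005 = Σ (p_2005 × q_2005) = 25.82·331 + 29.05·725 + 57.99·647 + 27.96·234 = 73669.84.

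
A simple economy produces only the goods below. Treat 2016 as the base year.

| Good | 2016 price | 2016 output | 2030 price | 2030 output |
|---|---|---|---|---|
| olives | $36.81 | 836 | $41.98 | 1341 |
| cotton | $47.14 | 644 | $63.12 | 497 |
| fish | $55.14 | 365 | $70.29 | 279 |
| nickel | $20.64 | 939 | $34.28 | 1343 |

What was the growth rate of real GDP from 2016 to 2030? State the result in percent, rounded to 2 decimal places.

Real GDP 2016 = Nominal GDP 2016 = 36.81·836 + 47.14·644 + 55.14·365 + 20.64·939 = 100638.38.
Real GDP 2030 (at 2016 prices) = 36.81·1341 + 47.14·497 + 55.14·279 + 20.64·1343 = 115894.37.
Real growth = 115894.37/100638.38 − 1 = 0.1516.

15.16%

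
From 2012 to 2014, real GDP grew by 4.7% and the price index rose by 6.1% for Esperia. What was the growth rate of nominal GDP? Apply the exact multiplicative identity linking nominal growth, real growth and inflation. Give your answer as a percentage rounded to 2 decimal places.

(1 + g_nom) = (1 + g_real)(1 + π) = 1.0470 × 1.0610 = 1.11087.

11.09%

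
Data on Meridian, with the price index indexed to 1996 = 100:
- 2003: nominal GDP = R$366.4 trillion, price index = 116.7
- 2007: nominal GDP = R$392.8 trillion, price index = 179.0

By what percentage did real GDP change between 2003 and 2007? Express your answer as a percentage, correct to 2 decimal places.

Real GDP 2003 = 366.4 / 1.167 = 313.97.
Real GDP 2007 = 392.8 / 1.790 = 219.44.
Real growth = 219.44 / 313.97 − 1 = -0.3011.

-30.11%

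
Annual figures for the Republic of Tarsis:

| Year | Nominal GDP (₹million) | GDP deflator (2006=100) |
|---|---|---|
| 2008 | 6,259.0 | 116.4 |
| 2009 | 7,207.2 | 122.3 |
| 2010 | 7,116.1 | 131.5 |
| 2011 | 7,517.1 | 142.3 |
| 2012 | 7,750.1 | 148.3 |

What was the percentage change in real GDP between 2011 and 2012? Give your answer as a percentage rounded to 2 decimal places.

-1.07%

Real GDP 2011 = 7517.1/1.423 = 5282.57.
Real GDP 2012 = 7750.1/1.483 = 5225.96.
Change = 5225.96/5282.57 − 1 = -0.0107.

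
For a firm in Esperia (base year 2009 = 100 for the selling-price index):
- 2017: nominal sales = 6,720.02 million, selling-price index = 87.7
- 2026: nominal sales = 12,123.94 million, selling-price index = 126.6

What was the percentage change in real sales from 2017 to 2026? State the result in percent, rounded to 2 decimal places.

24.98%

Real sales 2017 = 6720.02 / 0.877 = 7662.51.
Real sales 2026 = 12123.94 / 1.266 = 9576.57.
Real growth = 9576.57 / 7662.51 − 1 = 0.2498.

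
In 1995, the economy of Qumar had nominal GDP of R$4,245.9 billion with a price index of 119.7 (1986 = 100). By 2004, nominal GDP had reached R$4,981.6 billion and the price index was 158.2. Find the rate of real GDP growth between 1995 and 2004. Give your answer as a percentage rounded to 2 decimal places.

-11.23%

Real GDP 1995 = 4245.9 / 1.197 = 3547.12.
Real GDP 2004 = 4981.6 / 1.582 = 3148.93.
Real growth = 3148.93 / 3547.12 − 1 = -0.1123.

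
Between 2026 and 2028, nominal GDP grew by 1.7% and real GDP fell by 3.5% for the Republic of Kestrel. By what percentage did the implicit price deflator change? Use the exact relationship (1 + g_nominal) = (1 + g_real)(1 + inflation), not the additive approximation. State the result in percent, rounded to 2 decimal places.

5.39%

(1 + g_nom) = (1 + g_real)(1 + π), so π = 1.0170 / 0.9650 − 1 = 0.05389.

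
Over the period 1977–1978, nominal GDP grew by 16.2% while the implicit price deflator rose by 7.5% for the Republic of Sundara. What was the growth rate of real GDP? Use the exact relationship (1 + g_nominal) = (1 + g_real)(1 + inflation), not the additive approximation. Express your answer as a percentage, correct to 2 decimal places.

8.09%

(1 + g_nom) = (1 + g_real)(1 + π), so g_real = 1.1620 / 1.0750 − 1 = 0.08093.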